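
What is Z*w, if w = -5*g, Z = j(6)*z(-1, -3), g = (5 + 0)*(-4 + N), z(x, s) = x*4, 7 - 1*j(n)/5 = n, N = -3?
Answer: -3500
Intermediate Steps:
j(n) = 35 - 5*n
z(x, s) = 4*x
g = -35 (g = (5 + 0)*(-4 - 3) = 5*(-7) = -35)
Z = -20 (Z = (35 - 5*6)*(4*(-1)) = (35 - 30)*(-4) = 5*(-4) = -20)
w = 175 (w = -5*(-35) = 175)
Z*w = -20*175 = -3500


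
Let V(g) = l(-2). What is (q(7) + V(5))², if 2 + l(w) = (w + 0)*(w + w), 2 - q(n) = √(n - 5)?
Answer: (-8 + √2)² ≈ 43.373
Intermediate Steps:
q(n) = 2 - √(-5 + n) (q(n) = 2 - √(n - 5) = 2 - √(-5 + n))
l(w) = -2 + 2*w² (l(w) = -2 + (w + 0)*(w + w) = -2 + w*(2*w) = -2 + 2*w²)
V(g) = 6 (V(g) = -2 + 2*(-2)² = -2 + 2*4 = -2 + 8 = 6)
(q(7) + V(5))² = ((2 - √(-5 + 7)) + 6)² = ((2 - √2) + 6)² = (8 - √2)²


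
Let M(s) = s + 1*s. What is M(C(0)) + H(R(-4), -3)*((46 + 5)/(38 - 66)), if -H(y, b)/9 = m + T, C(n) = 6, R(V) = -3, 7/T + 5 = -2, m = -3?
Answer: -375/7 ≈ -53.571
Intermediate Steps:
T = -1 (T = 7/(-5 - 2) = 7/(-7) = 7*(-⅐) = -1)
M(s) = 2*s (M(s) = s + s = 2*s)
H(y, b) = 36 (H(y, b) = -9*(-3 - 1) = -9*(-4) = 36)
M(C(0)) + H(R(-4), -3)*((46 + 5)/(38 - 66)) = 2*6 + 36*((46 + 5)/(38 - 66)) = 12 + 36*(51/(-28)) = 12 + 36*(51*(-1/28)) = 12 + 36*(-51/28) = 12 - 459/7 = -375/7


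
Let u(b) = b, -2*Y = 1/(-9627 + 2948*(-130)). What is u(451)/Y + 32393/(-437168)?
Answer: 154917490319319/437168 ≈ 3.5437e+8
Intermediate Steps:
Y = 1/785734 (Y = -1/(2*(-9627 + 2948*(-130))) = -1/(2*(-9627 - 383240)) = -1/2/(-392867) = -1/2*(-1/392867) = 1/785734 ≈ 1.2727e-6)
u(451)/Y + 32393/(-437168) = 451/(1/785734) + 32393/(-437168) = 451*785734 + 32393*(-1/437168) = 354366034 - 32393/437168 = 154917490319319/437168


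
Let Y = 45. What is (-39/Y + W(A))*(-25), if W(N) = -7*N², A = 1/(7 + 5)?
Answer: 3295/144 ≈ 22.882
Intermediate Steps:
A = 1/12 ≈ 0.083333
(-39/Y + W(A))*(-25) = (-39/45 - 7*(1/12)²)*(-25) = (-39*1/45 - 7*1/144)*(-25) = (-13/15 - 7/144)*(-25) = -659/720*(-25) = 3295/144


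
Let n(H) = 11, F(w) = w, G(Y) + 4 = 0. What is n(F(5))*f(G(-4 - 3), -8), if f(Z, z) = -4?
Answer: -44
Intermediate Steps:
G(Y) = -4 (G(Y) = -4 + 0 = -4)
n(F(5))*f(G(-4 - 3), -8) = 11*(-4) = -44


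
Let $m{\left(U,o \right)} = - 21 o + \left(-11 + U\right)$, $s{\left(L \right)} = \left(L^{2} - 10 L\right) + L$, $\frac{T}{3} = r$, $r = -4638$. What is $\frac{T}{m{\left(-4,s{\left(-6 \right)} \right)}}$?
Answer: $\frac{4638}{635} \approx 7.3039$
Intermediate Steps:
$T = -13914$ ($T = 3 \left(-4638\right) = -13914$)
$s{\left(L \right)} = L^{2} - 9 L$
$m{\left(U,o \right)} = -11 + U - 21 o$
$\frac{T}{m{\left(-4,s{\left(-6 \right)} \right)}} = - \frac{13914}{-11 - 4 - 21 \left(- 6 \left(-9 - 6\right)\right)} = - \frac{13914}{-11 - 4 - 21 \left(\left(-6\right) \left(-15\right)\right)} = - \frac{13914}{-11 - 4 - 1890} = - \frac{13914}{-1905} = \left(-13914\right) \left(- \frac{1}{1905}\right) = \frac{4638}{635}$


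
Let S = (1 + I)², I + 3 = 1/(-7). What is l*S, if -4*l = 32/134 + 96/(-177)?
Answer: 67500/193697 ≈ 0.34848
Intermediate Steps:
I = -22/7 (I = -3 + 1/(-7) = -3 - ⅐ = -22/7 ≈ -3.1429)
S = 225/49 (S = (1 - 22/7)² = (-15/7)² = 225/49 ≈ 4.5918)
l = 300/3953 (l = -(32/134 + 96/(-177))/4 = -(32*(1/134) + 96*(-1/177))/4 = -(16/67 - 32/59)/4 = -¼*(-1200/3953) = 300/3953 ≈ 0.075892)
l*S = (300/3953)*(225/49) = 67500/193697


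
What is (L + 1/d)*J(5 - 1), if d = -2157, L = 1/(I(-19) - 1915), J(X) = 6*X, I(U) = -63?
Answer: -16540/711091 ≈ -0.023260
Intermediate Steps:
L = -1/1978 (L = 1/(-63 - 1915) = 1/(-1978) = -1/1978 ≈ -0.00050556)
(L + 1/d)*J(5 - 1) = (-1/1978 + 1/(-2157))*(6*(5 - 1)) = (-1/1978 - 1/2157)*(6*4) = -4135/4266546*24 = -16540/711091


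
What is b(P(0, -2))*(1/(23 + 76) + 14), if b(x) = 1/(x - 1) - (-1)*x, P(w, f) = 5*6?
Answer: 1208077/2871 ≈ 420.79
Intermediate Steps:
P(w, f) = 30
b(x) = x + 1/(-1 + x) (b(x) = 1/(-1 + x) + x = x + 1/(-1 + x))
b(P(0, -2))*(1/(23 + 76) + 14) = ((1 + 30**2 - 1*30)/(-1 + 30))*(1/(23 + 76) + 14) = ((1 + 900 - 30)/29)*(1/99 + 14) = ((1/29)*871)*(1/99 + 14) = (871/29)*(1387/99) = 1208077/2871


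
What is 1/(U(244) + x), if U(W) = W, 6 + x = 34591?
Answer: 1/34829 ≈ 2.8712e-5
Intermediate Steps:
x = 34585 (x = -6 + 34591 = 34585)
1/(U(244) + x) = 1/(244 + 34585) = 1/34829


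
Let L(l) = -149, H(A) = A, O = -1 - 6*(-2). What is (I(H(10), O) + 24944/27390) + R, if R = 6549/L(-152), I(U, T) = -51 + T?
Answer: -169452427/2040555 ≈ -83.042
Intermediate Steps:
O = 11 (O = -1 + 12 = 11)
R = -6549/149 (R = 6549/(-149) = 6549*(-1/149) = -6549/149 ≈ -43.953)
(I(H(10), O) + 24944/27390) + R = ((-51 + 11) + 24944/27390) - 6549/149 = (-40 + 24944*(1/27390)) - 6549/149 = (-40 + 12472/13695) - 6549/149 = -535328/13695 - 6549/149 = -169452427/2040555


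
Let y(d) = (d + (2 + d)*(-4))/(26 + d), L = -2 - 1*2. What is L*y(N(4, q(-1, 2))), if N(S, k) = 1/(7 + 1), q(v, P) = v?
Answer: 268/209 ≈ 1.2823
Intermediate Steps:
N(S, k) = ⅛ (N(S, k) = 1/8 = ⅛)
L = -4 (L = -2 - 2 = -4)
y(d) = (-8 - 3*d)/(26 + d) (y(d) = (d + (-8 - 4*d))/(26 + d) = (-8 - 3*d)/(26 + d))
L*y(N(4, q(-1, 2))) = -4*(-8 - 3*⅛)/(26 + ⅛) = -4*(-8 - 3/8)/209/8 = -32*(-67)/(209*8) = -4*(-67/209) = 268/209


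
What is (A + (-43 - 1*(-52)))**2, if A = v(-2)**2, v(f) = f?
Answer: 169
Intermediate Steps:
A = 4 (A = (-2)**2 = 4)
(A + (-43 - 1*(-52)))**2 = (4 + (-43 - 1*(-52)))**2 = (4 + (-43 + 52))**2 = (4 + 9)**2 = 13**2 = 169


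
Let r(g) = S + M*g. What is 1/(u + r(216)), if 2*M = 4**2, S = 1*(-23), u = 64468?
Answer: 1/66173 ≈ 1.5112e-5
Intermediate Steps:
S = -23
M = 8 (M = (1/2)*4**2 = (1/2)*16 = 8)
r(g) = -23 + 8*g
1/(u + r(216)) = 1/(64468 + (-23 + 8*216)) = 1/(64468 + (-23 + 1728)) = 1/(64468 + 1705) = 1/66173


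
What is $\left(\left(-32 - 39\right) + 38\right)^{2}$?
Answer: $1089$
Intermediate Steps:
$\left(\left(-32 - 39\right) + 38\right)^{2} = \left(-71 + 38\right)^{2} = \left(-33\right)^{2} = 1089$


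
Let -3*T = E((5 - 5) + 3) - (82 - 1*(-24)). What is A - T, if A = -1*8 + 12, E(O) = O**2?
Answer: -85/3 ≈ -28.333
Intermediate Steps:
A = 4 (A = -8 + 12 = 4)
T = 97/3 (T = -(((5 - 5) + 3)**2 - (82 - 1*(-24)))/3 = -((0 + 3)**2 - (82 + 24))/3 = -(3**2 - 1*106)/3 = -(9 - 106)/3 = -1/3*(-97) = 97/3 ≈ 32.333)
A - T = 4 - 1*97/3 = 4 - 97/3 = -85/3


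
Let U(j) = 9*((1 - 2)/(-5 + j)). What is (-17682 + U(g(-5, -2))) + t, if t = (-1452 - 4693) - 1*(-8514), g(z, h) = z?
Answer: -153121/10 ≈ -15312.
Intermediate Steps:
U(j) = -9/(-5 + j) (U(j) = 9*(-1/(-5 + j)) = -9/(-5 + j))
t = 2369 (t = -6145 + 8514 = 2369)
(-17682 + U(g(-5, -2))) + t = (-17682 - 9/(-5 - 5)) + 2369 = (-17682 - 9/(-10)) + 2369 = (-17682 - 9*(-⅒)) + 2369 = (-17682 + 9/10) + 2369 = -176811/10 + 2369 = -153121/10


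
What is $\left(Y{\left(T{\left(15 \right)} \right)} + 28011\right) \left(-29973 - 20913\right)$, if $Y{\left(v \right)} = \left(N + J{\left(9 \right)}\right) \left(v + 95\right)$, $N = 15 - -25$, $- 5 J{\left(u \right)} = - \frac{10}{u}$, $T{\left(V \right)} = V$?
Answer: $-1650510026$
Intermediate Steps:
$J{\left(u \right)} = \frac{2}{u}$ ($J{\left(u \right)} = - \frac{\left(-10\right) \frac{1}{u}}{5} = \frac{2}{u}$)
$N = 40$ ($N = 15 + 25 = 40$)
$Y{\left(v \right)} = \frac{34390}{9} + \frac{362 v}{9}$ ($Y{\left(v \right)} = \left(40 + \frac{2}{9}\right) \left(v + 95\right) = \left(40 + 2 \cdot \frac{1}{9}\right) \left(95 + v\right) = \left(40 + \frac{2}{9}\right) \left(95 + v\right) = \frac{362 \left(95 + v\right)}{9} = \frac{34390}{9} + \frac{362 v}{9}$)
$\left(Y{\left(T{\left(15 \right)} \right)} + 28011\right) \left(-29973 - 20913\right) = \left(\left(\frac{34390}{9} + \frac{362}{9} \cdot 15\right) + 28011\right) \left(-29973 - 20913\right) = \left(\left(\frac{34390}{9} + \frac{1810}{3}\right) + 28011\right) \left(-50886\right) = \left(\frac{39820}{9} + 28011\right) \left(-50886\right) = \frac{291919}{9} \left(-50886\right) = -1650510026$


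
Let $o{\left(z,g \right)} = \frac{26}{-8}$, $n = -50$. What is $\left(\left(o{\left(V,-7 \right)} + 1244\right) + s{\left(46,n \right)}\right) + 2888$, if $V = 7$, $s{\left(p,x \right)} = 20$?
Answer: $\frac{16595}{4} \approx 4148.8$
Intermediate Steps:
$o{\left(z,g \right)} = - \frac{13}{4}$ ($o{\left(z,g \right)} = 26 \left(- \frac{1}{8}\right) = - \frac{13}{4}$)
$\left(\left(o{\left(V,-7 \right)} + 1244\right) + s{\left(46,n \right)}\right) + 2888 = \left(\left(- \frac{13}{4} + 1244\right) + 20\right) + 2888 = \left(\frac{4963}{4} + 20\right) + 2888 = \frac{5043}{4} + 2888 = \frac{16595}{4}$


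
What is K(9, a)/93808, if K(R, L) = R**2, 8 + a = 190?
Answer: 81/93808 ≈ 0.00086347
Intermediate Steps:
a = 182 (a = -8 + 190 = 182)
K(9, a)/93808 = 9**2/93808 = 81*(1/93808) = 81/93808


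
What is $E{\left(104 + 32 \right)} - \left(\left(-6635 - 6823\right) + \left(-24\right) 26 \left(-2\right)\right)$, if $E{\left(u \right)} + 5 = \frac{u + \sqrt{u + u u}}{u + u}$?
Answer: $\frac{24411}{2} + \frac{\sqrt{4658}}{136} \approx 12206.0$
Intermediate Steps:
$E{\left(u \right)} = -5 + \frac{u + \sqrt{u + u^{2}}}{2 u}$ ($E{\left(u \right)} = -5 + \frac{u + \sqrt{u + u u}}{u + u} = -5 + \frac{u + \sqrt{u + u^{2}}}{2 u}$)
$E{\left(104 + 32 \right)} - \left(\left(-6635 - 6823\right) + \left(-24\right) 26 \left(-2\right)\right) = \frac{\sqrt{\left(104 + 32\right) \left(1 + \left(104 + 32\right)\right)} - 9 \left(104 + 32\right)}{2 \left(104 + 32\right)} - \left(\left(-6635 - 6823\right) + \left(-24\right) 26 \left(-2\right)\right) = \frac{\sqrt{136 \left(1 + 136\right)} - 1224}{2 \cdot 136} - \left(-13458 - -1248\right) = \frac{1}{2} \cdot \frac{1}{136} \left(\sqrt{136 \cdot 137} - 1224\right) - \left(-13458 + 1248\right) = \frac{1}{2} \cdot \frac{1}{136} \left(\sqrt{18632} - 1224\right) - -12210 = \frac{1}{2} \cdot \frac{1}{136} \left(2 \sqrt{4658} - 1224\right) + 12210 = \frac{1}{2} \cdot \frac{1}{136} \left(-1224 + 2 \sqrt{4658}\right) + 12210 = \left(- \frac{9}{2} + \frac{\sqrt{4658}}{136}\right) + 12210 = \frac{24411}{2} + \frac{\sqrt{4658}}{136}$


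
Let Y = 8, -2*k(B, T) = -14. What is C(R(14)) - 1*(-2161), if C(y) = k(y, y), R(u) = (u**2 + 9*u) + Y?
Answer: 2168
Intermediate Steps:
k(B, T) = 7 (k(B, T) = -1/2*(-14) = 7)
R(u) = 8 + u**2 + 9*u (R(u) = (u**2 + 9*u) + 8 = 8 + u**2 + 9*u)
C(y) = 7
C(R(14)) - 1*(-2161) = 7 - 1*(-2161) = 7 + 2161 = 2168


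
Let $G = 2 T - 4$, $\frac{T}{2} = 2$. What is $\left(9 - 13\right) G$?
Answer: $-16$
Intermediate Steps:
$T = 4$ ($T = 2 \cdot 2 = 4$)
$G = 4$ ($G = 2 \cdot 4 - 4 = 8 - 4 = 4$)
$\left(9 - 13\right) G = \left(9 - 13\right) 4 = \left(-4\right) 4 = -16$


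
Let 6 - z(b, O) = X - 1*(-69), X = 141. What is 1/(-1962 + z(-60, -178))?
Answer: -1/2166 ≈ -0.00046168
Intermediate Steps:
z(b, O) = -204 (z(b, O) = 6 - (141 - 1*(-69)) = 6 - (141 + 69) = 6 - 1*210 = 6 - 210 = -204)
1/(-1962 + z(-60, -178)) = 1/(-1962 - 204) = 1/(-2166) = -1/2166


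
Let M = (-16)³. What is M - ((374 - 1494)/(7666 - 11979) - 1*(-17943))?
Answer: -95055327/4313 ≈ -22039.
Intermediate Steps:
M = -4096
M - ((374 - 1494)/(7666 - 11979) - 1*(-17943)) = -4096 - ((374 - 1494)/(7666 - 11979) - 1*(-17943)) = -4096 - (-1120/(-4313) + 17943) = -4096 - (-1120*(-1/4313) + 17943) = -4096 - (1120/4313 + 17943) = -4096 - 1*77389279/4313 = -4096 - 77389279/4313 = -95055327/4313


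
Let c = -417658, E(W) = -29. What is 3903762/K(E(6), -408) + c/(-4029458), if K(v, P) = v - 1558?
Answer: -2621563699625/1065791641 ≈ -2459.7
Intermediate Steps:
K(v, P) = -1558 + v
3903762/K(E(6), -408) + c/(-4029458) = 3903762/(-1558 - 29) - 417658/(-4029458) = 3903762/(-1587) - 417658*(-1/4029458) = 3903762*(-1/1587) + 208829/2014729 = -1301254/529 + 208829/2014729 = -2621563699625/1065791641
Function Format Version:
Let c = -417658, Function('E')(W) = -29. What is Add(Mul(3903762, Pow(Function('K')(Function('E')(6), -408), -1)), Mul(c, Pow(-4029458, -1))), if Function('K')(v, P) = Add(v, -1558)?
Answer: Rational(-2621563699625, 1065791641) ≈ -2459.7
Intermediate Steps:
Function('K')(v, P) = Add(-1558, v)
Add(Mul(3903762, Pow(Function('K')(Function('E')(6), -408), -1)), Mul(c, Pow(-4029458, -1))) = Add(Mul(3903762, Pow(Add(-1558, -29), -1)), Mul(-417658, Pow(-4029458, -1))) = Add(Mul(3903762, Pow(-1587, -1)), Mul(-417658, Rational(-1, 4029458))) = Add(Mul(3903762, Rational(-1, 1587)), Rational(208829, 2014729)) = Add(Rational(-1301254, 529), Rational(208829, 2014729)) = Rational(-2621563699625, 1065791641)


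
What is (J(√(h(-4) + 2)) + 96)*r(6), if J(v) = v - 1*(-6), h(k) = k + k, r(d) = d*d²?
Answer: 22032 + 216*I*√6 ≈ 22032.0 + 529.09*I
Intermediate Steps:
r(d) = d³
h(k) = 2*k
J(v) = 6 + v (J(v) = v + 6 = 6 + v)
(J(√(h(-4) + 2)) + 96)*r(6) = ((6 + √(2*(-4) + 2)) + 96)*6³ = ((6 + √(-8 + 2)) + 96)*216 = ((6 + √(-6)) + 96)*216 = ((6 + I*√6) + 96)*216 = (102 + I*√6)*216 = 22032 + 216*I*√6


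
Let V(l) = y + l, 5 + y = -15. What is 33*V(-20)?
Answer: -1320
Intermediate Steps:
y = -20 (y = -5 - 15 = -20)
V(l) = -20 + l
33*V(-20) = 33*(-20 - 20) = 33*(-40) = -1320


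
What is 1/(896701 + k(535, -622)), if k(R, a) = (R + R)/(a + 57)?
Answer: 113/101326999 ≈ 1.1152e-6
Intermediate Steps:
k(R, a) = 2*R/(57 + a) (k(R, a) = (2*R)/(57 + a) = 2*R/(57 + a))
1/(896701 + k(535, -622)) = 1/(896701 + 2*535/(57 - 622)) = 1/(896701 + 2*535/(-565)) = 1/(896701 + 2*535*(-1/565)) = 1/(896701 - 214/113) = 1/(101326999/113) = 113/101326999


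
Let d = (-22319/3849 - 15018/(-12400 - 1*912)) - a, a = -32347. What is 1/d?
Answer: 25618944/828576328445 ≈ 3.0919e-5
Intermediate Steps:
d = 828576328445/25618944 (d = (-22319/3849 - 15018/(-12400 - 1*912)) - 1*(-32347) = (-22319*1/3849 - 15018/(-12400 - 912)) + 32347 = (-22319/3849 - 15018/(-13312)) + 32347 = (-22319/3849 - 15018*(-1/13312)) + 32347 = (-22319/3849 + 7509/6656) + 32347 = -119653123/25618944 + 32347 = 828576328445/25618944 ≈ 32342.)
1/d = 1/(828576328445/25618944) = 25618944/828576328445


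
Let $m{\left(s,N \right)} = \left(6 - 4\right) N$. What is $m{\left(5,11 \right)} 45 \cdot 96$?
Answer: $95040$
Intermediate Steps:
$m{\left(s,N \right)} = 2 N$
$m{\left(5,11 \right)} 45 \cdot 96 = 2 \cdot 11 \cdot 45 \cdot 96 = 22 \cdot 45 \cdot 96 = 990 \cdot 96 = 95040$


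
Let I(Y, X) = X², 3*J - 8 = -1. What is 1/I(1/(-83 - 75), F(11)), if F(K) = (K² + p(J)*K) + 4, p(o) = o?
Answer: 9/204304 ≈ 4.4052e-5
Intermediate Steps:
J = 7/3 (J = 8/3 + (⅓)*(-1) = 8/3 - ⅓ = 7/3 ≈ 2.3333)
F(K) = 4 + K² + 7*K/3 (F(K) = (K² + 7*K/3) + 4 = 4 + K² + 7*K/3)
1/I(1/(-83 - 75), F(11)) = 1/((4 + 11² + (7/3)*11)²) = 1/((4 + 121 + 77/3)²) = 1/((452/3)²) = 1/(204304/9) = 9/204304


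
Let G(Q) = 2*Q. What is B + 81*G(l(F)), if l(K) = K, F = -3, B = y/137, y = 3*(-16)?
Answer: -66630/137 ≈ -486.35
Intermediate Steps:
y = -48
B = -48/137 ≈ -0.35037
B + 81*G(l(F)) = -48/137 + 81*(2*(-3)) = -48/137 + 81*(-6) = -48/137 - 486 = -66630/137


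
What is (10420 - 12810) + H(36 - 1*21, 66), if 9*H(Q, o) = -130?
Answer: -21640/9 ≈ -2404.4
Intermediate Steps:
H(Q, o) = -130/9 (H(Q, o) = (⅑)*(-130) = -130/9)
(10420 - 12810) + H(36 - 1*21, 66) = (10420 - 12810) - 130/9 = -2390 - 130/9 = -21640/9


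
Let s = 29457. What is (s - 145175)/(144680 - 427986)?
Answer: 57859/141653 ≈ 0.40846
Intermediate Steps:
(s - 145175)/(144680 - 427986) = (29457 - 145175)/(144680 - 427986) = -115718/(-283306) = -115718*(-1/283306) = 57859/141653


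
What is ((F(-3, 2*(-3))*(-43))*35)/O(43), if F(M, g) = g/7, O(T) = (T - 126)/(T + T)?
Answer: -110940/83 ≈ -1336.6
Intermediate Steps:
O(T) = (-126 + T)/(2*T) (O(T) = (-126 + T)/((2*T)) = (-126 + T)*(1/(2*T)) = (-126 + T)/(2*T))
F(M, g) = g/7 (F(M, g) = g*(⅐) = g/7)
((F(-3, 2*(-3))*(-43))*35)/O(43) = ((((2*(-3))/7)*(-43))*35)/(((½)*(-126 + 43)/43)) = ((((⅐)*(-6))*(-43))*35)/(((½)*(1/43)*(-83))) = (-6/7*(-43)*35)/(-83/86) = ((258/7)*35)*(-86/83) = 1290*(-86/83) = -110940/83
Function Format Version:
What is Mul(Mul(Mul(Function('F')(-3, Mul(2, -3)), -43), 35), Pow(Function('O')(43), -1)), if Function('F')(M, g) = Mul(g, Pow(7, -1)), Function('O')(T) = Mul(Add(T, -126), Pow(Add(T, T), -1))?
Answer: Rational(-110940, 83) ≈ -1336.6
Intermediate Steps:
Function('O')(T) = Mul(Rational(1, 2), Pow(T, -1), Add(-126, T)) (Function('O')(T) = Mul(Add(-126, T), Pow(Mul(2, T), -1)) = Mul(Add(-126, T), Mul(Rational(1, 2), Pow(T, -1))) = Mul(Rational(1, 2), Pow(T, -1), Add(-126, T)))
Function('F')(M, g) = Mul(Rational(1, 7), g) (Function('F')(M, g) = Mul(g, Rational(1, 7)) = Mul(Rational(1, 7), g))
Mul(Mul(Mul(Function('F')(-3, Mul(2, -3)), -43), 35), Pow(Function('O')(43), -1)) = Mul(Mul(Mul(Mul(Rational(1, 7), Mul(2, -3)), -43), 35), Pow(Mul(Rational(1, 2), Pow(43, -1), Add(-126, 43)), -1)) = Mul(Mul(Mul(Mul(Rational(1, 7), -6), -43), 35), Pow(Mul(Rational(1, 2), Rational(1, 43), -83), -1)) = Mul(Mul(Mul(Rational(-6, 7), -43), 35), Pow(Rational(-83, 86), -1)) = Mul(Mul(Rational(258, 7), 35), Rational(-86, 83)) = Mul(1290, Rational(-86, 83)) = Rational(-110940, 83)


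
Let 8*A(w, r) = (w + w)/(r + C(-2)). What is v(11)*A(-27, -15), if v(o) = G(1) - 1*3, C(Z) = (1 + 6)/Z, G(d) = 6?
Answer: 81/74 ≈ 1.0946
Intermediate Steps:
C(Z) = 7/Z
A(w, r) = w/(4*(-7/2 + r)) (A(w, r) = ((w + w)/(r + 7/(-2)))/8 = ((2*w)/(r + 7*(-½)))/8 = ((2*w)/(r - 7/2))/8 = ((2*w)/(-7/2 + r))/8 = (2*w/(-7/2 + r))/8 = w/(4*(-7/2 + r)))
v(o) = 3 (v(o) = 6 - 1*3 = 6 - 3 = 3)
v(11)*A(-27, -15) = 3*((½)*(-27)/(-7 + 2*(-15))) = 3*((½)*(-27)/(-7 - 30)) = 3*((½)*(-27)/(-37)) = 3*((½)*(-27)*(-1/37)) = 3*(27/74) = 81/74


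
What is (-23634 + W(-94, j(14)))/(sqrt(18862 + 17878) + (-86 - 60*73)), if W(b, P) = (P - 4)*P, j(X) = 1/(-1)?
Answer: 4796687/904928 + 23629*sqrt(9185)/9954208 ≈ 5.5281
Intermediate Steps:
j(X) = -1
W(b, P) = P*(-4 + P) (W(b, P) = (-4 + P)*P = P*(-4 + P))
(-23634 + W(-94, j(14)))/(sqrt(18862 + 17878) + (-86 - 60*73)) = (-23634 - (-4 - 1))/(sqrt(18862 + 17878) + (-86 - 60*73)) = (-23634 - 1*(-5))/(sqrt(36740) + (-86 - 4380)) = (-23634 + 5)/(2*sqrt(9185) - 4466) = -23629/(-4466 + 2*sqrt(9185))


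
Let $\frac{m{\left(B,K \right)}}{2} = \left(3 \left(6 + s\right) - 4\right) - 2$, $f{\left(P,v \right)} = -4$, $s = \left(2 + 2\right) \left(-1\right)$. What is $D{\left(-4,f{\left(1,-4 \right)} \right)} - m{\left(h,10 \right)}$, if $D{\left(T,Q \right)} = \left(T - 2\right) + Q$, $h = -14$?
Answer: $-10$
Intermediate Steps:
$s = -4$ ($s = 4 \left(-1\right) = -4$)
$D{\left(T,Q \right)} = -2 + Q + T$ ($D{\left(T,Q \right)} = \left(-2 + T\right) + Q = -2 + Q + T$)
$m{\left(B,K \right)} = 0$ ($m{\left(B,K \right)} = 2 \left(\left(3 \left(6 - 4\right) - 4\right) - 2\right) = 2 \left(\left(3 \cdot 2 - 4\right) - 2\right) = 2 \left(\left(6 - 4\right) - 2\right) = 2 \left(2 - 2\right) = 2 \cdot 0 = 0$)
$D{\left(-4,f{\left(1,-4 \right)} \right)} - m{\left(h,10 \right)} = \left(-2 - 4 - 4\right) - 0 = -10 + 0 = -10$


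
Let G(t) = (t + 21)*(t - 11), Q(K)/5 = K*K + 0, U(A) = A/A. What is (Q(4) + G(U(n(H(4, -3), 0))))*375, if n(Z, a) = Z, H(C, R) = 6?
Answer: -52500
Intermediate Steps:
U(A) = 1
Q(K) = 5*K² (Q(K) = 5*(K*K + 0) = 5*(K² + 0) = 5*K²)
G(t) = (-11 + t)*(21 + t) (G(t) = (21 + t)*(-11 + t) = (-11 + t)*(21 + t))
(Q(4) + G(U(n(H(4, -3), 0))))*375 = (5*4² + (-231 + 1² + 10*1))*375 = (5*16 + (-231 + 1 + 10))*375 = (80 - 220)*375 = -140*375 = -52500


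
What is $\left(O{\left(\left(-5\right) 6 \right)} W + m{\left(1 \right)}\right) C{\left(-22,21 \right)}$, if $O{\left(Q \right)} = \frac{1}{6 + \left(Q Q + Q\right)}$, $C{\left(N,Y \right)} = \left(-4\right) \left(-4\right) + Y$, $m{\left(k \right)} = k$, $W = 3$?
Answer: $\frac{10841}{292} \approx 37.127$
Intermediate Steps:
$C{\left(N,Y \right)} = 16 + Y$
$O{\left(Q \right)} = \frac{1}{6 + Q + Q^{2}}$ ($O{\left(Q \right)} = \frac{1}{6 + \left(Q^{2} + Q\right)} = \frac{1}{6 + \left(Q + Q^{2}\right)} = \frac{1}{6 + Q + Q^{2}}$)
$\left(O{\left(\left(-5\right) 6 \right)} W + m{\left(1 \right)}\right) C{\left(-22,21 \right)} = \left(\frac{1}{6 - 30 + \left(\left(-5\right) 6\right)^{2}} \cdot 3 + 1\right) \left(16 + 21\right) = \left(\frac{1}{6 - 30 + \left(-30\right)^{2}} \cdot 3 + 1\right) 37 = \left(\frac{1}{6 - 30 + 900} \cdot 3 + 1\right) 37 = \left(\frac{1}{876} \cdot 3 + 1\right) 37 = \left(\frac{1}{292} + 1\right) 37 = \frac{293}{292} \cdot 37 = \frac{10841}{292}$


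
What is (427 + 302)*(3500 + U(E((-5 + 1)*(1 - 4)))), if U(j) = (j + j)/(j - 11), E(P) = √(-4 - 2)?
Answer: 324049248/127 - 16038*I*√6/127 ≈ 2.5516e+6 - 309.33*I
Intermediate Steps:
E(P) = I*√6 (E(P) = √(-6) = I*√6)
U(j) = 2*j/(-11 + j) (U(j) = (2*j)/(-11 + j) = 2*j/(-11 + j))
(427 + 302)*(3500 + U(E((-5 + 1)*(1 - 4)))) = (427 + 302)*(3500 + 2*(I*√6)/(-11 + I*√6)) = 729*(3500 + 2*I*√6/(-11 + I*√6)) = 2551500 + 1458*I*√6/(-11 + I*√6)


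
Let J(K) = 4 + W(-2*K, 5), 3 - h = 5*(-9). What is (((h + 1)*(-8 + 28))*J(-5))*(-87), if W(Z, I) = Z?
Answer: -1193640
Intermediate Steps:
h = 48 (h = 3 - 5*(-9) = 3 - 1*(-45) = 3 + 45 = 48)
J(K) = 4 - 2*K
(((h + 1)*(-8 + 28))*J(-5))*(-87) = (((48 + 1)*(-8 + 28))*(4 - 2*(-5)))*(-87) = ((49*20)*(4 + 10))*(-87) = (980*14)*(-87) = 13720*(-87) = -1193640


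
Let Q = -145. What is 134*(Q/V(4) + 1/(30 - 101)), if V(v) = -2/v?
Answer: 2758926/71 ≈ 38858.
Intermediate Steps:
134*(Q/V(4) + 1/(30 - 101)) = 134*(-145/((-2/4)) + 1/(30 - 101)) = 134*(-145/((-2*¼)) + 1/(-71)) = 134*(-145/(-½) - 1/71) = 134*(-145*(-2) - 1/71) = 134*(290 - 1/71) = 134*(20589/71) = 2758926/71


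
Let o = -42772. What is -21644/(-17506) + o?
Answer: -374372494/8753 ≈ -42771.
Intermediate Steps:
-21644/(-17506) + o = -21644/(-17506) - 42772 = -21644*(-1/17506) - 42772 = 10822/8753 - 42772 = -374372494/8753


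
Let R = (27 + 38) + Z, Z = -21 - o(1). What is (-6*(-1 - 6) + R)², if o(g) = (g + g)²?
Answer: 6724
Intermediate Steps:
o(g) = 4*g² (o(g) = (2*g)² = 4*g²)
Z = -25 (Z = -21 - 4*1² = -21 - 4 = -25)
R = 40 (R = (27 + 38) - 25 = 65 - 25 = 40)
(-6*(-1 - 6) + R)² = (-6*(-1 - 6) + 40)² = (-6*(-7) + 40)² = (42 + 40)² = 82² = 6724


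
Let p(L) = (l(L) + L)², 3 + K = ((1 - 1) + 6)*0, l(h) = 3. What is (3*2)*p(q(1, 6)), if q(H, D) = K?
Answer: 0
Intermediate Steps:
K = -3 (K = -3 + ((1 - 1) + 6)*0 = -3 + (0 + 6)*0 = -3 + 6*0 = -3 + 0 = -3)
q(H, D) = -3
p(L) = (3 + L)²
(3*2)*p(q(1, 6)) = (3*2)*(3 - 3)² = 6*0² = 6*0 = 0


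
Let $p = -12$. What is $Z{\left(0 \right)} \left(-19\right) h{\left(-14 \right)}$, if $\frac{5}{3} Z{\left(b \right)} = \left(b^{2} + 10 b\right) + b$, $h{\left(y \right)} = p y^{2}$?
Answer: $0$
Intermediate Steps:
$h{\left(y \right)} = - 12 y^{2}$
$Z{\left(b \right)} = \frac{3 b^{2}}{5} + \frac{33 b}{5}$ ($Z{\left(b \right)} = \frac{3 \left(\left(b^{2} + 10 b\right) + b\right)}{5} = \frac{3 \left(b^{2} + 11 b\right)}{5} = \frac{3 b^{2}}{5} + \frac{33 b}{5}$)
$Z{\left(0 \right)} \left(-19\right) h{\left(-14 \right)} = \frac{3}{5} \cdot 0 \left(11 + 0\right) \left(-19\right) \left(- 12 \left(-14\right)^{2}\right) = \frac{3}{5} \cdot 0 \cdot 11 \left(-19\right) \left(\left(-12\right) 196\right) = 0 \left(-19\right) \left(-2352\right) = 0 \left(-2352\right) = 0$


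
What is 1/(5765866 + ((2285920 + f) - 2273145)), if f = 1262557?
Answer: 1/7041198 ≈ 1.4202e-7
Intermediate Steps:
1/(5765866 + ((2285920 + f) - 2273145)) = 1/(5765866 + ((2285920 + 1262557) - 2273145)) = 1/(5765866 + (3548477 - 2273145)) = 1/(5765866 + 1275332) = 1/7041198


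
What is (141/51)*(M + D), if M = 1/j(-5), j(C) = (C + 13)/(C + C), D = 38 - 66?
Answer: -5499/68 ≈ -80.868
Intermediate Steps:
D = -28
j(C) = (13 + C)/(2*C) (j(C) = (13 + C)/((2*C)) = (13 + C)*(1/(2*C)) = (13 + C)/(2*C))
M = -5/4 (M = 1/((½)*(13 - 5)/(-5)) = 1/((½)*(-⅕)*8) = 1/(-⅘) = -5/4 ≈ -1.2500)
(141/51)*(M + D) = (141/51)*(-5/4 - 28) = (141*(1/51))*(-117/4) = (47/17)*(-117/4) = -5499/68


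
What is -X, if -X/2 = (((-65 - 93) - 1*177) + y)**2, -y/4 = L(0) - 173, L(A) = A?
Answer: 254898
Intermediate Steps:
y = 692 (y = -4*(0 - 173) = -4*(-173) = 692)
X = -254898 (X = -2*(((-65 - 93) - 1*177) + 692)**2 = -2*((-158 - 177) + 692)**2 = -2*(-335 + 692)**2 = -2*357**2 = -2*127449 = -254898)
-X = -1*(-254898) = 254898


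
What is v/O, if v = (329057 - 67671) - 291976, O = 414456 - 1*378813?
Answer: -30590/35643 ≈ -0.85823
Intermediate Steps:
O = 35643 (O = 414456 - 378813 = 35643)
v = -30590 (v = 261386 - 291976 = -30590)
v/O = -30590/35643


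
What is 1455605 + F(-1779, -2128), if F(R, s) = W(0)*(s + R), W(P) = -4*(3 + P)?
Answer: 1502489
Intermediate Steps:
W(P) = -12 - 4*P
F(R, s) = -12*R - 12*s (F(R, s) = (-12 - 4*0)*(s + R) = (-12 + 0)*(R + s) = -12*(R + s) = -12*R - 12*s)
1455605 + F(-1779, -2128) = 1455605 + (-12*(-1779) - 12*(-2128)) = 1455605 + (21348 + 25536) = 1455605 + 46884 = 1502489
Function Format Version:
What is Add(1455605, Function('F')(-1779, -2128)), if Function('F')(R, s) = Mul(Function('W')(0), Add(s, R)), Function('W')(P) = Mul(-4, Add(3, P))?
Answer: 1502489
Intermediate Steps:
Function('W')(P) = Add(-12, Mul(-4, P))
Function('F')(R, s) = Add(Mul(-12, R), Mul(-12, s)) (Function('F')(R, s) = Mul(Add(-12, Mul(-4, 0)), Add(s, R)) = Mul(Add(-12, 0), Add(R, s)) = Mul(-12, Add(R, s)) = Add(Mul(-12, R), Mul(-12, s)))
Add(1455605, Function('F')(-1779, -2128)) = Add(1455605, Add(Mul(-12, -1779), Mul(-12, -2128))) = Add(1455605, Add(21348, 25536)) = Add(1455605, 46884) = 1502489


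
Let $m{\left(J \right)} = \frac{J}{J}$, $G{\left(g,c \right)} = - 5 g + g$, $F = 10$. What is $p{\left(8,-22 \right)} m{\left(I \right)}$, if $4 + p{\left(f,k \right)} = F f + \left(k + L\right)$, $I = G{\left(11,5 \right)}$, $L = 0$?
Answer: $54$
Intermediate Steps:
$G{\left(g,c \right)} = - 4 g$
$I = -44$ ($I = \left(-4\right) 11 = -44$)
$p{\left(f,k \right)} = -4 + k + 10 f$ ($p{\left(f,k \right)} = -4 + \left(10 f + \left(k + 0\right)\right) = -4 + \left(10 f + k\right) = -4 + \left(k + 10 f\right) = -4 + k + 10 f$)
$m{\left(J \right)} = 1$
$p{\left(8,-22 \right)} m{\left(I \right)} = \left(-4 - 22 + 10 \cdot 8\right) 1 = \left(-4 - 22 + 80\right) 1 = 54 \cdot 1 = 54$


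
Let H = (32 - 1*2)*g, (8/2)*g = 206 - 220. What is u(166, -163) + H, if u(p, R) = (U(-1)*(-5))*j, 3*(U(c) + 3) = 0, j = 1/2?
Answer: -195/2 ≈ -97.500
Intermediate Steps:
g = -7/2 (g = (206 - 220)/4 = (1/4)*(-14) = -7/2 ≈ -3.5000)
j = 1/2 ≈ 0.50000
U(c) = -3 (U(c) = -3 + (1/3)*0 = -3 + 0 = -3)
u(p, R) = 15/2 (u(p, R) = -3*(-5)*(1/2) = 15*(1/2) = 15/2)
H = -105 (H = (32 - 1*2)*(-7/2) = (32 - 2)*(-7/2) = 30*(-7/2) = -105)
u(166, -163) + H = 15/2 - 105 = -195/2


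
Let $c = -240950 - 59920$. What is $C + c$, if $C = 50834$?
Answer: $-250036$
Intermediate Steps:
$c = -300870$
$C + c = 50834 - 300870 = -250036$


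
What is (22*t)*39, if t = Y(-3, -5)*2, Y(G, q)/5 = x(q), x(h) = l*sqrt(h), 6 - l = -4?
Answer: 85800*I*sqrt(5) ≈ 1.9185e+5*I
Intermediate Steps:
l = 10 (l = 6 - 1*(-4) = 6 + 4 = 10)
x(h) = 10*sqrt(h)
Y(G, q) = 50*sqrt(q) (Y(G, q) = 5*(10*sqrt(q)) = 50*sqrt(q))
t = 100*I*sqrt(5) (t = (50*sqrt(-5))*2 = (50*(I*sqrt(5)))*2 = (50*I*sqrt(5))*2 = 100*I*sqrt(5) ≈ 223.61*I)
(22*t)*39 = (22*(100*I*sqrt(5)))*39 = (2200*I*sqrt(5))*39 = 85800*I*sqrt(5)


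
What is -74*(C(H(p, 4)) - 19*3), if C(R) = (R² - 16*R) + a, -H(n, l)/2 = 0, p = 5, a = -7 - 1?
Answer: 4810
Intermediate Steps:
a = -8
H(n, l) = 0 (H(n, l) = -2*0 = 0)
C(R) = -8 + R² - 16*R (C(R) = (R² - 16*R) - 8 = -8 + R² - 16*R)
-74*(C(H(p, 4)) - 19*3) = -74*((-8 + 0² - 16*0) - 19*3) = -74*((-8 + 0 + 0) - 57) = -74*(-8 - 57) = -74*(-65) = 4810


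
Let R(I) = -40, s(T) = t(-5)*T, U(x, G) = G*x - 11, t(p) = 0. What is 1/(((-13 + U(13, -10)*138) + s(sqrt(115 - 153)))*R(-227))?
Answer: 1/778840 ≈ 1.2840e-6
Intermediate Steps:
U(x, G) = -11 + G*x
s(T) = 0 (s(T) = 0*T = 0)
1/(((-13 + U(13, -10)*138) + s(sqrt(115 - 153)))*R(-227)) = 1/(((-13 + (-11 - 10*13)*138) + 0)*(-40)) = -1/40/((-13 + (-11 - 130)*138) + 0) = -1/40/((-13 - 141*138) + 0) = -1/40/((-13 - 19458) + 0) = -1/40/(-19471 + 0) = -1/40/(-19471) = -1/19471*(-1/40) = 1/778840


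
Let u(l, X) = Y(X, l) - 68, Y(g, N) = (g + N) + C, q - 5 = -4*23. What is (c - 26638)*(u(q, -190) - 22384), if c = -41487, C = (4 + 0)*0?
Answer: 1548413125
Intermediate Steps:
C = 0 (C = 4*0 = 0)
q = -87 (q = 5 - 4*23 = 5 - 92 = -87)
Y(g, N) = N + g (Y(g, N) = (g + N) + 0 = (N + g) + 0 = N + g)
u(l, X) = -68 + X + l (u(l, X) = (l + X) - 68 = (X + l) - 68 = -68 + X + l)
(c - 26638)*(u(q, -190) - 22384) = (-41487 - 26638)*((-68 - 190 - 87) - 22384) = -68125*(-345 - 22384) = -68125*(-22729) = 1548413125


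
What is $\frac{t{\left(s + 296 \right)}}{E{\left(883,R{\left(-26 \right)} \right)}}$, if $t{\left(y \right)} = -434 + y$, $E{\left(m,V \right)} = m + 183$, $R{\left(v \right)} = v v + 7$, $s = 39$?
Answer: $- \frac{99}{1066} \approx -0.092871$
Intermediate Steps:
$R{\left(v \right)} = 7 + v^{2}$ ($R{\left(v \right)} = v^{2} + 7 = 7 + v^{2}$)
$E{\left(m,V \right)} = 183 + m$
$\frac{t{\left(s + 296 \right)}}{E{\left(883,R{\left(-26 \right)} \right)}} = \frac{-434 + \left(39 + 296\right)}{183 + 883} = \frac{-434 + 335}{1066} = \left(-99\right) \frac{1}{1066} = - \frac{99}{1066}$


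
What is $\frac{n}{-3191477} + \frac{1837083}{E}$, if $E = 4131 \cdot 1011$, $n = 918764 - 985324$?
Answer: $\frac{2046997351517}{4443005131119} \approx 0.46072$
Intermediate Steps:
$n = -66560$
$E = 4176441$
$\frac{n}{-3191477} + \frac{1837083}{E} = - \frac{66560}{-3191477} + \frac{1837083}{4176441} = \left(-66560\right) \left(- \frac{1}{3191477}\right) + 1837083 \cdot \frac{1}{4176441} = \frac{66560}{3191477} + \frac{612361}{1392147} = \frac{2046997351517}{4443005131119}$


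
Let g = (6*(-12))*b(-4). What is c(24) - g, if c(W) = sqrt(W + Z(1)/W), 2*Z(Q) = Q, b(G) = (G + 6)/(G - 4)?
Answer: -18 + sqrt(3459)/12 ≈ -13.099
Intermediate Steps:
b(G) = (6 + G)/(-4 + G)
Z(Q) = Q/2
g = 18 (g = (6*(-12))*((6 - 4)/(-4 - 4)) = -72*2/(-8) = -(-9)*2 = -72*(-1/4) = 18)
c(W) = sqrt(W + 1/(2*W)) (c(W) = sqrt(W + ((1/2)*1)/W) = sqrt(W + 1/(2*W)))
c(24) - g = sqrt(2/24 + 4*24)/2 - 1*18 = sqrt(2*(1/24) + 96)/2 - 18 = sqrt(1/12 + 96)/2 - 18 = sqrt(1153/12)/2 - 18 = (sqrt(3459)/6)/2 - 18 = sqrt(3459)/12 - 18 = -18 + sqrt(3459)/12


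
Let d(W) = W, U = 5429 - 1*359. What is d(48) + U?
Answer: 5118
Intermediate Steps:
U = 5070 (U = 5429 - 359 = 5070)
d(48) + U = 48 + 5070 = 5118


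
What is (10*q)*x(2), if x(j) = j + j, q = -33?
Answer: -1320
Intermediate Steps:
x(j) = 2*j
(10*q)*x(2) = (10*(-33))*(2*2) = -330*4 = -1320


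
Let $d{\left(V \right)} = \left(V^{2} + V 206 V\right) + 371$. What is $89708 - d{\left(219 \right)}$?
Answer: $-9838590$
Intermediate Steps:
$d{\left(V \right)} = 371 + 207 V^{2}$ ($d{\left(V \right)} = \left(V^{2} + 206 V V\right) + 371 = \left(V^{2} + 206 V^{2}\right) + 371 = 207 V^{2} + 371 = 371 + 207 V^{2}$)
$89708 - d{\left(219 \right)} = 89708 - \left(371 + 207 \cdot 219^{2}\right) = 89708 - \left(371 + 207 \cdot 47961\right) = 89708 - \left(371 + 9927927\right) = 89708 - 9928298 = -9838590$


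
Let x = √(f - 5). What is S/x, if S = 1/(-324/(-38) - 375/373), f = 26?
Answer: 7087*√21/1119321 ≈ 0.029015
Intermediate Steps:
x = √21 (x = √(26 - 5) = √21 ≈ 4.5826)
S = 7087/53301 (S = 1/(-324*(-1/38) - 375*1/373) = 1/(162/19 - 375/373) = 1/(53301/7087) = 7087/53301 ≈ 0.13296)
S/x = 7087/(53301*(√21)) = 7087*(√21/21)/53301 = 7087*√21/1119321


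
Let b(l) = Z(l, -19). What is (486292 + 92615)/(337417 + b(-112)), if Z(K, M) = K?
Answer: 192969/112435 ≈ 1.7163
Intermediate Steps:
b(l) = l
(486292 + 92615)/(337417 + b(-112)) = (486292 + 92615)/(337417 - 112) = 578907/337305 = 578907*(1/337305) = 192969/112435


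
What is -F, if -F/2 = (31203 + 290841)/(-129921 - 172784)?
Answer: -644088/302705 ≈ -2.1278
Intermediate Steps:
F = 644088/302705 (F = -2*(31203 + 290841)/(-129921 - 172784) = -644088/(-302705) = -644088*(-1)/302705 = -2*(-322044/302705) = 644088/302705 ≈ 2.1278)
-F = -1*644088/302705 = -644088/302705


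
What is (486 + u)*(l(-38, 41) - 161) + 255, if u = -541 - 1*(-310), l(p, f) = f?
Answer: -30345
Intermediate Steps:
u = -231 (u = -541 + 310 = -231)
(486 + u)*(l(-38, 41) - 161) + 255 = (486 - 231)*(41 - 161) + 255 = 255*(-120) + 255 = -30600 + 255 = -30345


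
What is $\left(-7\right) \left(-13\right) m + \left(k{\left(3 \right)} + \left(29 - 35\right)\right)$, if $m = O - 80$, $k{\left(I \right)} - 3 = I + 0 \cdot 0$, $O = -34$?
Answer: $-10374$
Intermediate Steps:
$k{\left(I \right)} = 3 + I$ ($k{\left(I \right)} = 3 + \left(I + 0 \cdot 0\right) = 3 + \left(I + 0\right) = 3 + I$)
$m = -114$ ($m = -34 - 80 = -114$)
$\left(-7\right) \left(-13\right) m + \left(k{\left(3 \right)} + \left(29 - 35\right)\right) = \left(-7\right) \left(-13\right) \left(-114\right) + \left(\left(3 + 3\right) + \left(29 - 35\right)\right) = 91 \left(-114\right) + \left(6 + \left(29 - 35\right)\right) = -10374 + \left(6 - 6\right) = -10374 + 0 = -10374$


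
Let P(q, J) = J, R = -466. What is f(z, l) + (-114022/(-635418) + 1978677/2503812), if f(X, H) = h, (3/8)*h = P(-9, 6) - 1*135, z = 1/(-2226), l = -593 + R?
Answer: -90958324130209/265161202236 ≈ -343.03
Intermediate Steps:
l = -1059 (l = -593 - 466 = -1059)
z = -1/2226 ≈ -0.00044924
h = -344 (h = 8*(6 - 1*135)/3 = 8*(6 - 135)/3 = (8/3)*(-129) = -344)
f(X, H) = -344
f(z, l) + (-114022/(-635418) + 1978677/2503812) = -344 + (-114022/(-635418) + 1978677/2503812) = -344 + (-114022*(-1/635418) + 1978677*(1/2503812)) = -344 + (57011/317709 + 659559/834604) = -344 + 257129438975/265161202236 = -90958324130209/265161202236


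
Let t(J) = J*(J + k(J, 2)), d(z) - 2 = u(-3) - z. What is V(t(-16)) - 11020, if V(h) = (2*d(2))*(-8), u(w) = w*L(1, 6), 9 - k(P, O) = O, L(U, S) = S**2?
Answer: -9292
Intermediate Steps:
k(P, O) = 9 - O
u(w) = 36*w (u(w) = w*6**2 = w*36 = 36*w)
d(z) = -106 - z (d(z) = 2 + (36*(-3) - z) = 2 + (-108 - z) = -106 - z)
t(J) = J*(7 + J) (t(J) = J*(J + (9 - 1*2)) = J*(J + (9 - 2)) = J*(J + 7) = J*(7 + J))
V(h) = 1728 (V(h) = (2*(-106 - 1*2))*(-8) = (2*(-106 - 2))*(-8) = (2*(-108))*(-8) = -216*(-8) = 1728)
V(t(-16)) - 11020 = 1728 - 11020 = -9292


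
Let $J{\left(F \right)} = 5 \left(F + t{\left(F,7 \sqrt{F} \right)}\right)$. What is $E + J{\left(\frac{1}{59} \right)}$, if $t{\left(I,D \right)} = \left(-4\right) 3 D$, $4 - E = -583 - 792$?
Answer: $\frac{81366}{59} - \frac{420 \sqrt{59}}{59} \approx 1324.4$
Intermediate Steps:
$E = 1379$ ($E = 4 - \left(-583 - 792\right) = 4 - -1375 = 4 + 1375 = 1379$)
$t{\left(I,D \right)} = - 12 D$
$J{\left(F \right)} = - 420 \sqrt{F} + 5 F$ ($J{\left(F \right)} = 5 \left(F - 12 \cdot 7 \sqrt{F}\right) = 5 \left(F - 84 \sqrt{F}\right) = - 420 \sqrt{F} + 5 F$)
$E + J{\left(\frac{1}{59} \right)} = 1379 + \left(- 420 \sqrt{\frac{1}{59}} + \frac{5}{59}\right) = 1379 + \left(- \frac{420}{\sqrt{59}} + 5 \cdot \frac{1}{59}\right) = 1379 + \left(- 420 \frac{\sqrt{59}}{59} + \frac{5}{59}\right) = 1379 + \left(- \frac{420 \sqrt{59}}{59} + \frac{5}{59}\right) = 1379 + \left(\frac{5}{59} - \frac{420 \sqrt{59}}{59}\right) = \frac{81366}{59} - \frac{420 \sqrt{59}}{59}$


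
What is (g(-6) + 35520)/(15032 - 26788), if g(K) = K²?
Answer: -8889/2939 ≈ -3.0245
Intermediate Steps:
(g(-6) + 35520)/(15032 - 26788) = ((-6)² + 35520)/(15032 - 26788) = (36 + 35520)/(-11756) = 35556*(-1/11756) = -8889/2939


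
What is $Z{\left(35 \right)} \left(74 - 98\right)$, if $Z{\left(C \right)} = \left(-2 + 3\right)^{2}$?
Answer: $-24$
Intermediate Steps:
$Z{\left(C \right)} = 1$ ($Z{\left(C \right)} = 1^{2} = 1$)
$Z{\left(35 \right)} \left(74 - 98\right) = 1 \left(74 - 98\right) = 1 \left(-24\right) = -24$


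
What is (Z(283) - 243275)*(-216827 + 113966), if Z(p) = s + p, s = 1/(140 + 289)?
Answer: 324927198339/13 ≈ 2.4994e+10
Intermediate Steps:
s = 1/429 ≈ 0.0023310
Z(p) = 1/429 + p
(Z(283) - 243275)*(-216827 + 113966) = ((1/429 + 283) - 243275)*(-216827 + 113966) = (121408/429 - 243275)*(-102861) = -104243567/429*(-102861) = 324927198339/13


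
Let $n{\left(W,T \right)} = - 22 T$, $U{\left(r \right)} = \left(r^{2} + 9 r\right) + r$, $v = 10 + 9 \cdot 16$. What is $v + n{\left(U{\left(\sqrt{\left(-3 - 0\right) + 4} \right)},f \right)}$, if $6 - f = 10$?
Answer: $242$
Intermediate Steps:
$v = 154$ ($v = 10 + 144 = 154$)
$U{\left(r \right)} = r^{2} + 10 r$
$f = -4$ ($f = 6 - 10 = -4$)
$v + n{\left(U{\left(\sqrt{\left(-3 - 0\right) + 4} \right)},f \right)} = 154 - -88 = 154 + 88 = 242$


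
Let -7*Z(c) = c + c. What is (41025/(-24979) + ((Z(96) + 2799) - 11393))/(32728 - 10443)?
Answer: -301553965/779319821 ≈ -0.38695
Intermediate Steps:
Z(c) = -2*c/7 (Z(c) = -(c + c)/7 = -2*c/7)
(41025/(-24979) + ((Z(96) + 2799) - 11393))/(32728 - 10443) = (41025/(-24979) + ((-2/7*96 + 2799) - 11393))/(32728 - 10443) = (41025*(-1/24979) + ((-192/7 + 2799) - 11393))/22285 = (-41025/24979 + (19401/7 - 11393))*(1/22285) = (-41025/24979 - 60350/7)*(1/22285) = -1507769825/174853*1/22285 = -301553965/779319821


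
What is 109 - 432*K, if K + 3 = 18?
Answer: -6371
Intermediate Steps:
K = 15 (K = -3 + 18 = 15)
109 - 432*K = 109 - 432*15 = 109 - 6480 = -6371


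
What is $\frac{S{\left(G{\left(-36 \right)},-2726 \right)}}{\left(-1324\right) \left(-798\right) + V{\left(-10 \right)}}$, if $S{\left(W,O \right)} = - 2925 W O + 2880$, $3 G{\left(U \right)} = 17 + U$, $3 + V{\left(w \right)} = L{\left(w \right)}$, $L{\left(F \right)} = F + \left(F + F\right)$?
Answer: $- \frac{16832090}{352173} \approx -47.795$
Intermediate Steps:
$L{\left(F \right)} = 3 F$ ($L{\left(F \right)} = F + 2 F = 3 F$)
$V{\left(w \right)} = -3 + 3 w$
$G{\left(U \right)} = \frac{17}{3} + \frac{U}{3}$ ($G{\left(U \right)} = \frac{17 + U}{3} = \frac{17}{3} + \frac{U}{3}$)
$S{\left(W,O \right)} = 2880 - 2925 O W$ ($S{\left(W,O \right)} = - 2925 O W + 2880 = 2880 - 2925 O W$)
$\frac{S{\left(G{\left(-36 \right)},-2726 \right)}}{\left(-1324\right) \left(-798\right) + V{\left(-10 \right)}} = \frac{2880 - - 7973550 \left(\frac{17}{3} + \frac{1}{3} \left(-36\right)\right)}{\left(-1324\right) \left(-798\right) + \left(-3 + 3 \left(-10\right)\right)} = \frac{2880 - - 7973550 \left(\frac{17}{3} - 12\right)}{1056552 - 33} = \frac{2880 - \left(-7973550\right) \left(- \frac{19}{3}\right)}{1056552 - 33} = \frac{2880 - 50499150}{1056519} = \left(-50496270\right) \frac{1}{1056519} = - \frac{16832090}{352173}$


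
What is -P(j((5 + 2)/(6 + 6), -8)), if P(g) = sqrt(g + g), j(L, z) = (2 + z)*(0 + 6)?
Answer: -6*I*sqrt(2) ≈ -8.4853*I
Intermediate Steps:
j(L, z) = 12 + 6*z (j(L, z) = (2 + z)*6 = 12 + 6*z)
P(g) = sqrt(2)*sqrt(g) (P(g) = sqrt(2*g) = sqrt(2)*sqrt(g))
-P(j((5 + 2)/(6 + 6), -8)) = -sqrt(2)*sqrt(12 + 6*(-8)) = -sqrt(2)*sqrt(12 - 48) = -sqrt(2)*sqrt(-36) = -sqrt(2)*6*I = -6*I*sqrt(2)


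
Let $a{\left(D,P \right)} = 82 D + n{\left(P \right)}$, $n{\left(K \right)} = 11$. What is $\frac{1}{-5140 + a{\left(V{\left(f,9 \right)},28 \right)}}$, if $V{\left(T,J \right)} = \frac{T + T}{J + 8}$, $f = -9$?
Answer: $- \frac{17}{88669} \approx -0.00019172$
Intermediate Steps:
$V{\left(T,J \right)} = \frac{2 T}{8 + J}$
$a{\left(D,P \right)} = 11 + 82 D$ ($a{\left(D,P \right)} = 82 D + 11 = 11 + 82 D$)
$\frac{1}{-5140 + a{\left(V{\left(f,9 \right)},28 \right)}} = \frac{1}{-5140 + \left(11 + 82 \cdot 2 \left(-9\right) \frac{1}{8 + 9}\right)} = \frac{1}{-5140 + \left(11 + 82 \cdot 2 \left(-9\right) \frac{1}{17}\right)} = \frac{1}{-5140 + \left(11 + 82 \left(- \frac{18}{17}\right)\right)} = \frac{1}{-5140 + \left(11 - \frac{1476}{17}\right)} = \frac{1}{-5140 - \frac{1289}{17}} = \frac{1}{- \frac{88669}{17}} = - \frac{17}{88669}$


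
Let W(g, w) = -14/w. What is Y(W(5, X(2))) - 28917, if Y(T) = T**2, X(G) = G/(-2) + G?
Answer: -28721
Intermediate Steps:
X(G) = G/2 (X(G) = G*(-1/2) + G = -G/2 + G = G/2)
Y(W(5, X(2))) - 28917 = (-14/1)**2 - 28917 = (-14*1)**2 - 28917 = (-14)**2 - 28917 = 196 - 28917 = -28721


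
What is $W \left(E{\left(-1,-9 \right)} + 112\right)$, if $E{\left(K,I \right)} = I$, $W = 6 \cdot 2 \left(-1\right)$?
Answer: $-1236$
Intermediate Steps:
$W = -12$ ($W = 12 \left(-1\right) = -12$)
$W \left(E{\left(-1,-9 \right)} + 112\right) = - 12 \left(-9 + 112\right) = \left(-12\right) 103 = -1236$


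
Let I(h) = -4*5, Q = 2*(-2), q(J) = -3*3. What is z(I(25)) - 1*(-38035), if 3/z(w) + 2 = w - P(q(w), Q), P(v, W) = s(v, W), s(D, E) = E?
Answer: 228209/6 ≈ 38035.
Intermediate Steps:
q(J) = -9
Q = -4
I(h) = -20
P(v, W) = W
z(w) = 3/(2 + w) (z(w) = 3/(-2 + (w - 1*(-4))) = 3/(-2 + (w + 4)) = 3/(-2 + (4 + w)) = 3/(2 + w))
z(I(25)) - 1*(-38035) = 3/(2 - 20) - 1*(-38035) = 3/(-18) + 38035 = 3*(-1/18) + 38035 = -1/6 + 38035 = 228209/6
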